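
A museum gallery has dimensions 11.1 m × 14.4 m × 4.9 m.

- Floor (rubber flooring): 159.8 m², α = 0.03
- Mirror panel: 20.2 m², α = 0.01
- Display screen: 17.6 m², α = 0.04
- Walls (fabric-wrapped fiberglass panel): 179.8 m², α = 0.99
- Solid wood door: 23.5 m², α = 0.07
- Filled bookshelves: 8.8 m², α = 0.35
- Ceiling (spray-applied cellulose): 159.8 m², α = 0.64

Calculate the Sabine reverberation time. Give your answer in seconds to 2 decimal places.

A = Σ Sᵢαᵢ = 159.8·0.03 + 20.2·0.01 + 17.6·0.04 + 179.8·0.99 + 23.5·0.07 + 8.8·0.35 + 159.8·0.64 = 290.699 sabins.
Volume V = 11.1 × 14.4 × 4.9 = 783.216 m³.
RT60 = 0.161 · V / A = 0.161 × 783.216 / 290.699 = 0.43 s.

0.43 s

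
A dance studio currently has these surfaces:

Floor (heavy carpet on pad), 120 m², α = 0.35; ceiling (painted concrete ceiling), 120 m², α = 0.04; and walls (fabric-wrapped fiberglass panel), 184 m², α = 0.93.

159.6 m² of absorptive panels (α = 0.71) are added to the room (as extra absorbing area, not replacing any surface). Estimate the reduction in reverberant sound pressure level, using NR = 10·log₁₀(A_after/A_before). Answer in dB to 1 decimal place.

Equivalent absorption area: A_before = 120*0.35 + 120*0.04 + 184*0.93 = 217.920 m².
Treatment contributes 159.6·0.71 = 113.316 sabins.
New total A_after = 331.236 sabins.
Reduction = 10 log₁₀(A_after/A_before) = 10 log₁₀(1.5200) = 1.8 dB.

1.8 dB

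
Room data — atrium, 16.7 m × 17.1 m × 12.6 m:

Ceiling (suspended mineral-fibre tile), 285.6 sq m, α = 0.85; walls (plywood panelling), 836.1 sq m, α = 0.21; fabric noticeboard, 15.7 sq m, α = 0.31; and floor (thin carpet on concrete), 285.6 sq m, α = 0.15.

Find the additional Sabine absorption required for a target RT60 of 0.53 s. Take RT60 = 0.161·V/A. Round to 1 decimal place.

627.0 sabins

Summing Sᵢαᵢ: 242.760 + 175.581 + 4.867 + 42.840 → A₁ = 466.048 sabins.
For T = 0.53 s, need A₂ = 0.161·V/T = 0.161·3598.182/0.53 = 1093.033 sabins.
Additional absorption ΔA = 1093.033 − 466.048 = 627.0 sabins.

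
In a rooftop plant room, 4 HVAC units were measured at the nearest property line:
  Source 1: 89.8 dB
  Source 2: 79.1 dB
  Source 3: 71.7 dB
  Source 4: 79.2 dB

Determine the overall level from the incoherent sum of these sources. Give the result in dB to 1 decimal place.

90.5 dB

Σ 10^(Lᵢ/10) = 1.134e+09.
Back to dB: 10·log₁₀ Σ = 90.5 dB.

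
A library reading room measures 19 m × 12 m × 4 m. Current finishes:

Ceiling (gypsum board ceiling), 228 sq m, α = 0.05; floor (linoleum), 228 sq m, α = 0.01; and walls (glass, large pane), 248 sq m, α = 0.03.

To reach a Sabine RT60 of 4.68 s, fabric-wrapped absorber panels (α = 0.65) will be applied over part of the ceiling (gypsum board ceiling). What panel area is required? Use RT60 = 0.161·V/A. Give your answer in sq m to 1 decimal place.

17.1

Total absorption A₁ = 228×0.05 + 228×0.01 + 248×0.03
  = 11.400 + 2.280 + 7.440 = 21.120 sq m sabins.
V = 912 m³. Target absorption A₂ = 0.161 × 912 / 4.68 = 31.374 sabins.
Absorption to add: 31.374 − 21.120 = 10.254 sabins.
Each sq m of panel replacing the ceiling (gypsum board ceiling) adds (0.65 − 0.05) = 0.60 sabins.
Panel area = 10.254 / 0.60 = 17.1 sq m.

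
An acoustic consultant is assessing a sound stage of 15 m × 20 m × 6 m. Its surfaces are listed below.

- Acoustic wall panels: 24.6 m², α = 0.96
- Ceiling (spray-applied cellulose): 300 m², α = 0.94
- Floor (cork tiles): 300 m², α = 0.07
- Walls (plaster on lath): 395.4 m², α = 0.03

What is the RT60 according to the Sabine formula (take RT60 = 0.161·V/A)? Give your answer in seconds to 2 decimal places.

Equivalent absorption area: A = 24.6*0.96 + 300*0.94 + 300*0.07 + 395.4*0.03 = 338.478 m².
Room volume: 1800 m³.
RT60 = 0.161 · V / A = 0.161 × 1800 / 338.478 = 0.86 s.

0.86 s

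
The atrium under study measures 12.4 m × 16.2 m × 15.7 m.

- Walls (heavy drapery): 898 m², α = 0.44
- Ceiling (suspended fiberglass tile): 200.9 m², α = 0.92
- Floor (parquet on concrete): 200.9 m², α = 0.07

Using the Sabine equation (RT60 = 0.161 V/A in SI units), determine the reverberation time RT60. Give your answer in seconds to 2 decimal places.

Summing Sᵢαᵢ: 395.120 + 184.828 + 14.063 → A = 594.011 sabins.
V = 12.4·16.2·15.7 = 3153.816 m³.
Sabine: RT60 = 0.161 × 3153.816 / 594.011 = 0.85 s.

0.85 seconds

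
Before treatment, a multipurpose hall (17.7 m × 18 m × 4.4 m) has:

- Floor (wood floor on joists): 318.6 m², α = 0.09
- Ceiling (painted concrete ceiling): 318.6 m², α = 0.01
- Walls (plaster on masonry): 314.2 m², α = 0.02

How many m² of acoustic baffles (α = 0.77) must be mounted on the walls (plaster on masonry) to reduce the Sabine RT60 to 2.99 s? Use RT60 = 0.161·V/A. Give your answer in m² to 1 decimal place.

Total absorption A₁ = 318.6·0.09 + 318.6·0.01 + 314.2·0.02
  = 28.674 + 3.186 + 6.284 = 38.144 m² sabins.
Required A₂ = 0.161·1401.84/2.99 = 75.484 sabins.
Absorption to add: 75.484 − 38.144 = 37.340 sabins.
Each m² of panel replacing the walls (plaster on masonry) adds (0.77 − 0.02) = 0.75 sabins.
Area = ΔA/Δα = 37.340/0.75 = 49.8 m².

49.8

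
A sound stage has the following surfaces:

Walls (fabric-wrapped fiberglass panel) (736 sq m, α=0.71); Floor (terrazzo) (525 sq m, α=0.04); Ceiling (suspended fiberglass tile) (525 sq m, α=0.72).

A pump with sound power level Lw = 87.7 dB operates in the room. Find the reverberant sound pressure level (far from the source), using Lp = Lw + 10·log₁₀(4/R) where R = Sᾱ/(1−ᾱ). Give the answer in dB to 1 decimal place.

60.9 dB

A = 921.560 sabins; S = 1786.0 sq m.
ᾱ = 921.560/1786.0 = 0.5160; R = Sᾱ/(1−ᾱ) = 921.560/(1−0.5160) = 1904.050 sq m.
Lp = Lw + 10 log₁₀(4/R) = 87.7 -26.78 = 60.9 dB.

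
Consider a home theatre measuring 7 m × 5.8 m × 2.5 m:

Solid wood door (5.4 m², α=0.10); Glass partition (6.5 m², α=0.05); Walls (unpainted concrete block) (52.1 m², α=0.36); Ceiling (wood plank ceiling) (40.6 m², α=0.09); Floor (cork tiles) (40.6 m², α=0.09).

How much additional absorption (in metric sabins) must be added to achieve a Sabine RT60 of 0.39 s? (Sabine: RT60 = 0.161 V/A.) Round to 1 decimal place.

15.0 sabins

A₁ = Σ Sᵢαᵢ = 5.4*0.10 + 6.5*0.05 + 52.1*0.36 + 40.6*0.09 + 40.6*0.09 = 26.929 sabins.
For T = 0.39 s, need A₂ = 0.161·V/T = 0.161·101.5/0.39 = 41.901 sabins.
Additional absorption ΔA = 41.901 − 26.929 = 15.0 sabins.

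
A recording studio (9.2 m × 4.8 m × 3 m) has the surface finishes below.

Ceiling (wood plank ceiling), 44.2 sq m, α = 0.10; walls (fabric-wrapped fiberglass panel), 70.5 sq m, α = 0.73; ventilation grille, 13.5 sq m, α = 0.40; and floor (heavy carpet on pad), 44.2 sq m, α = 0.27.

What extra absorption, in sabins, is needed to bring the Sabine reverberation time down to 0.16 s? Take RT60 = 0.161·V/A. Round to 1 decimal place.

Equivalent absorption area: A₁ = 44.2×0.10 + 70.5×0.73 + 13.5×0.40 + 44.2×0.27 = 73.219 sq m.
Target A₂ = 0.161·132.48/0.16 = 133.308 sabins (V = 132.48 m³).
ΔA = A₂ − A₁ = 133.308 − 73.219 = 60.1 sabins.

60.1 sabins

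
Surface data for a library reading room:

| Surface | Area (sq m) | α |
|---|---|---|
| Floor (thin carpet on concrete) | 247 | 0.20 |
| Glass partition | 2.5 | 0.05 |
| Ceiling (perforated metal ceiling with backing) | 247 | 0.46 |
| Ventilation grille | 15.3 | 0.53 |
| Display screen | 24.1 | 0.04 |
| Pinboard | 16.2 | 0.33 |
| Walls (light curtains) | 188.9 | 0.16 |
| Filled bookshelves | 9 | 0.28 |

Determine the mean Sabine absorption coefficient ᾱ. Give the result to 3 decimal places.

0.280

S = Σ Sᵢ = 247 + 2.5 + 247 + 15.3 + 24.1 + 16.2 + 188.9 + 9 = 750.0 sq m.
A = 247*0.20 + 2.5*0.05 + 247*0.46 + 15.3*0.53 + 24.1*0.04 + 16.2*0.33 + 188.9*0.16 + 9*0.28 = 210.308 sabins.
ᾱ = 210.308 / 750.0 = 0.280.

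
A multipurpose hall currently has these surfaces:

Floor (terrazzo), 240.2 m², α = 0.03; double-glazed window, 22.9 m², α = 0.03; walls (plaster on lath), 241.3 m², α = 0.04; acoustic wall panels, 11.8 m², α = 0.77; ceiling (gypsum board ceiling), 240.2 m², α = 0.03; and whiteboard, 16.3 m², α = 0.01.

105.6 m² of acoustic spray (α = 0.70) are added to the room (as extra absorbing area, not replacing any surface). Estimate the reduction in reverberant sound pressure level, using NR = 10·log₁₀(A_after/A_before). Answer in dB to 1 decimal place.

5.0 dB

Equivalent absorption area: A_before = 240.2*0.03 + 22.9*0.03 + 241.3*0.04 + 11.8*0.77 + 240.2*0.03 + 16.3*0.01 = 34.000 m².
Treatment contributes 105.6·0.70 = 73.920 sabins.
New total A_after = 107.920 sabins.
Reduction = 10 log₁₀(A_after/A_before) = 10 log₁₀(3.1741) = 5.0 dB.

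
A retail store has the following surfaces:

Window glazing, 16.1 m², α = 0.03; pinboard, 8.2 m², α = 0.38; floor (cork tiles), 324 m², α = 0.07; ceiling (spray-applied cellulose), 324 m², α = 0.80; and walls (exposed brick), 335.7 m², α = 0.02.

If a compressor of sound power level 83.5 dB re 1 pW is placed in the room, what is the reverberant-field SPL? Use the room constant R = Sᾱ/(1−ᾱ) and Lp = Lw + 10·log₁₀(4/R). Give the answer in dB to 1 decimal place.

A = 292.193 sabins; S = 1008.0 m².
ᾱ = 0.2899, so room constant R = A/(1−ᾱ) = 411.481 m².
Lp = Lw + 10 log₁₀(4/R) = 83.5 -20.12 = 63.4 dB.

63.4 dB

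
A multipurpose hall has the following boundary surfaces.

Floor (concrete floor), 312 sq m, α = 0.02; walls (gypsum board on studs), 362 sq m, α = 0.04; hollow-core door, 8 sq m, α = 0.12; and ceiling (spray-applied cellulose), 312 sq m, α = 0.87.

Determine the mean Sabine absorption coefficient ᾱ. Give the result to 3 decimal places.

0.295

S = Σ Sᵢ = 312 + 362 + 8 + 312 = 994.0 sq m.
A = 312*0.02 + 362*0.04 + 8*0.12 + 312*0.87 = 293.120 sabins.
ᾱ = A/S = 0.295.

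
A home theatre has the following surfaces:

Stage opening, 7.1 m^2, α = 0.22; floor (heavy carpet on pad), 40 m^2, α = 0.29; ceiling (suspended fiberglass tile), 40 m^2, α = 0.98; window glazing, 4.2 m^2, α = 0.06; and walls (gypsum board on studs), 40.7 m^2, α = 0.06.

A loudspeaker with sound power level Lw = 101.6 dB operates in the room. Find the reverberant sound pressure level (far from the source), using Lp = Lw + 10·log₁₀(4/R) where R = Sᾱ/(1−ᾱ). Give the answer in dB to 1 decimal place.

A = 55.056 sabins; S = 132.0 m^2.
ᾱ = 55.056/132.0 = 0.4171; R = Sᾱ/(1−ᾱ) = 55.056/(1−0.4171) = 94.452 m^2.
Lp = Lw + 10 log₁₀(4/R) = 101.6 -13.73 = 87.9 dB.

87.9 dB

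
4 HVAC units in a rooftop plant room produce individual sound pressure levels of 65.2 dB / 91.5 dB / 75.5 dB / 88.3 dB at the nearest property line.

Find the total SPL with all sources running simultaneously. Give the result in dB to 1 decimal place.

93.3 dB

Sum in the linear (power) domain: Σ 10^(Lᵢ/10) = 10^(65.2/10) + 10^(91.5/10) + 10^(75.5/10) + 10^(88.3/10) = 2.127e+09.
L_total = 10·log₁₀(2.127e+09) = 93.3 dB.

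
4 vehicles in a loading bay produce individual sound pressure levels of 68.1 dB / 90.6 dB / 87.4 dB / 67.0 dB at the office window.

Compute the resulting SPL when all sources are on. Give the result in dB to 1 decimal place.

92.3 dB

Sum in the linear (power) domain: Σ 10^(Lᵢ/10) = 10^(68.1/10) + 10^(90.6/10) + 10^(87.4/10) + 10^(67.0/10) = 1.709e+09.
L_total = 10·log₁₀(1.709e+09) = 92.3 dB.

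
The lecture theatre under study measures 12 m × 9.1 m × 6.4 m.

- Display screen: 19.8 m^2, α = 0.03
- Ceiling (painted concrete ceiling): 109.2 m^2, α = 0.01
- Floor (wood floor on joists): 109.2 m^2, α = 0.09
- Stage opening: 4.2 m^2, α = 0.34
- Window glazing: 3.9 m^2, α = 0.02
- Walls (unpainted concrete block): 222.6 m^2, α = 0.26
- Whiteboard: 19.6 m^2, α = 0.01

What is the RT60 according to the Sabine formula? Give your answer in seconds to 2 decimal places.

Summing Sᵢαᵢ: 0.594 + 1.092 + 9.828 + 1.428 + 0.078 + 57.876 + 0.196 → A = 71.092 sabins.
Room volume: 698.88 m³.
RT60 = 0.161 · V / A = 0.161 × 698.88 / 71.092 = 1.58 s.

1.58 sec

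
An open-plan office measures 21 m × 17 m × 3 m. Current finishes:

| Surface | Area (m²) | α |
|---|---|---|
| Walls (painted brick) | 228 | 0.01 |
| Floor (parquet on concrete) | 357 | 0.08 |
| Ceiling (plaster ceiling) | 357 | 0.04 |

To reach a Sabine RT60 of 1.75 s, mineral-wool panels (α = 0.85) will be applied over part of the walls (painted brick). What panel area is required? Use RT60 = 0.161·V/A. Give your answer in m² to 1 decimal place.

Equivalent absorption area: A₁ = 228×0.01 + 357×0.08 + 357×0.04 = 45.120 m².
V = 1071 m³. Target absorption A₂ = 0.161 × 1071 / 1.75 = 98.532 sabins.
ΔA needed = 98.532 − 45.120 = 53.412 sabins.
Each m² of panel replacing the walls (painted brick) adds (0.85 − 0.01) = 0.84 sabins.
Panel area = 53.412 / 0.84 = 63.6 m².

63.6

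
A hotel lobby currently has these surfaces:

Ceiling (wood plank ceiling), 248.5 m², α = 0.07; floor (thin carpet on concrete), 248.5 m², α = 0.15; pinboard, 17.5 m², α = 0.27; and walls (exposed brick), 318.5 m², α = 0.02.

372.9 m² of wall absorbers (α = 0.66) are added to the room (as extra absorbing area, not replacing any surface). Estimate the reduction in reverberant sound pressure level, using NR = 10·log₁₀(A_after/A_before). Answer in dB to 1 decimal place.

6.8 dB

A_before = Σ Sᵢαᵢ = 248.5*0.07 + 248.5*0.15 + 17.5*0.27 + 318.5*0.02 = 65.765 sabins.
Treatment contributes 372.9·0.66 = 246.114 sabins.
A_after = 65.765 + 246.114 = 311.879 sabins.
Reduction = 10 log₁₀(A_after/A_before) = 10 log₁₀(4.7423) = 6.8 dB.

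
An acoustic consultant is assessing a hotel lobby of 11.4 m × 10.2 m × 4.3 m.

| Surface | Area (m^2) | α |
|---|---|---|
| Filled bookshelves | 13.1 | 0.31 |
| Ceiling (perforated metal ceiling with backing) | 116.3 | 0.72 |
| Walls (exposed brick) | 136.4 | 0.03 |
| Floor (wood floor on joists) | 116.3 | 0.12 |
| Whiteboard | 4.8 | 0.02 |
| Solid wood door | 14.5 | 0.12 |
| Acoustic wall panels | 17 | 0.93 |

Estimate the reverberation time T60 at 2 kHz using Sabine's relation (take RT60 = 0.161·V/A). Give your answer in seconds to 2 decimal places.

A = Σ Sᵢαᵢ = 13.1×0.31 + 116.3×0.72 + 136.4×0.03 + 116.3×0.12 + 4.8×0.02 + 14.5×0.12 + 17×0.93 = 123.491 sabins.
Volume V = 11.4 × 10.2 × 4.3 = 500.004 m³.
Sabine: RT60 = 0.161 × 500.004 / 123.491 = 0.65 s.

0.65 s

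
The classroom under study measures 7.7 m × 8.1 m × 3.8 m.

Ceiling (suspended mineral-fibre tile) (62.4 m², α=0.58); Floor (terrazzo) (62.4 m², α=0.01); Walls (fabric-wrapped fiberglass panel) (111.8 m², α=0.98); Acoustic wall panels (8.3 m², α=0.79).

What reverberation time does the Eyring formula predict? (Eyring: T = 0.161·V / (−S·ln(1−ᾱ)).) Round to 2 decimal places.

0.16 s

Total surface area S = 62.4 + 62.4 + 111.8 + 8.3 = 244.9 m².
Σ(Sᵢαᵢ) = 62.4·0.58 + 62.4·0.01 + 111.8·0.98 + 8.3·0.79 = 152.937.
Mean coefficient ᾱ = A/S = 0.6245.
Eyring denominator: −S ln(1−ᾱ) = 239.879.
V = 7.7 × 8.1 × 3.8 = 237.006 m³.
T = 0.161·V/[−S·ln(1−ᾱ)] = 0.161·237.006/239.879 = 0.16 s.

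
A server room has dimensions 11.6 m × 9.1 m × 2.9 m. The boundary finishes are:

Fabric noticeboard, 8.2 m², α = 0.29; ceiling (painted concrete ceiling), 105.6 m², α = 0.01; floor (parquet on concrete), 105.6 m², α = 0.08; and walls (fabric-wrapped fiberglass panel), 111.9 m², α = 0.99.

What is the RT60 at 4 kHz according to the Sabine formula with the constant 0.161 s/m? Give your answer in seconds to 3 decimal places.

A = Σ Sᵢαᵢ = 8.2*0.29 + 105.6*0.01 + 105.6*0.08 + 111.9*0.99 = 122.663 sabins.
Room volume: 306.124 m³.
Sabine: RT60 = 0.161 × 306.124 / 122.663 = 0.402 s.

0.402 s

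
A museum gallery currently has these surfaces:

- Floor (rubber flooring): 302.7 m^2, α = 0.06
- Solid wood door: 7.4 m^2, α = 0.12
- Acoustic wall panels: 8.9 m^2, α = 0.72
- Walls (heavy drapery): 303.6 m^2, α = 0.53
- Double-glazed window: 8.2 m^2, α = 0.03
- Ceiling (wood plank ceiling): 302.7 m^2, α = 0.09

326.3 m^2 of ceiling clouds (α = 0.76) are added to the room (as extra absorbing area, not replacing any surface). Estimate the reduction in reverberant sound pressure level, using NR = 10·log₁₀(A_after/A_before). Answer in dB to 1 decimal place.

3.3 dB

Summing Sᵢαᵢ: 18.162 + 0.888 + 6.408 + 160.908 + 0.246 + 27.243 → A_before = 213.855 sabins.
Added absorption = 326.3 × 0.76 = 247.988 sabins.
New total A_after = 461.843 sabins.
NR = 10·log₁₀(461.843/213.855) = 3.3 dB.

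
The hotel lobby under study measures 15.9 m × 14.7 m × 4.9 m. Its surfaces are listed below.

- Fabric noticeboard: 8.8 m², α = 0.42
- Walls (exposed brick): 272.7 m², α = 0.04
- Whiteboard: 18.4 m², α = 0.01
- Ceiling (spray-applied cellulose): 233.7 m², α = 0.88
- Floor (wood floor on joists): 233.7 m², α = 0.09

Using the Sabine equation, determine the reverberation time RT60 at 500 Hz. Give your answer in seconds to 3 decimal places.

Total absorption A = 8.8*0.42 + 272.7*0.04 + 18.4*0.01 + 233.7*0.88 + 233.7*0.09
  = 3.696 + 10.908 + 0.184 + 205.656 + 21.033 = 241.477 m² sabins.
V = 15.9·14.7·4.9 = 1145.277 m³.
T = 0.161 V/A = 0.161·1145.277/241.477 = 0.764 s.

0.764 sec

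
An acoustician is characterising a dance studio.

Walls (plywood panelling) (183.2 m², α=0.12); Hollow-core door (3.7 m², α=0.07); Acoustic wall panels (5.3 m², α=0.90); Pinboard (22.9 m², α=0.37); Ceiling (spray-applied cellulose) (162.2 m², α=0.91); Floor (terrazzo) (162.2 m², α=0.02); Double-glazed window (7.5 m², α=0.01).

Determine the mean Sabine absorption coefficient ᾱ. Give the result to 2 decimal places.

0.34

S = Σ Sᵢ = 183.2 + 3.7 + 5.3 + 22.9 + 162.2 + 162.2 + 7.5 = 547.0 m².
Weighted sum Σ Sα = 186.407.
ᾱ = A/S = 0.34.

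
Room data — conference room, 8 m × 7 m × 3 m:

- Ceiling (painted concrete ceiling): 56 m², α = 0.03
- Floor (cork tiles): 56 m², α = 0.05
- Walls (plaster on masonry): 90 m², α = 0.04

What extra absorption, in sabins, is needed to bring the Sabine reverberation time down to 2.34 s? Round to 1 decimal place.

3.5 sabins

Equivalent absorption area: A₁ = 56*0.03 + 56*0.05 + 90*0.04 = 8.080 m².
For T = 2.34 s, need A₂ = 0.161·V/T = 0.161·168/2.34 = 11.559 sabins.
Shortfall: 11.559 − 8.080 = 3.5 sabins.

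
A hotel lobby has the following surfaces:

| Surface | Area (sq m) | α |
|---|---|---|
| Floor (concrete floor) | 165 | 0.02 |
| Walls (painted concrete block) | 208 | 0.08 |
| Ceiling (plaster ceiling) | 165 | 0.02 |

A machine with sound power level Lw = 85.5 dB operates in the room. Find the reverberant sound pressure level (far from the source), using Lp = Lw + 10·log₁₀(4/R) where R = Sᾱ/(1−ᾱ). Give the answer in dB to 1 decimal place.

Σ(Sᵢαᵢ) = 165·0.02 + 208·0.08 + 165·0.02 = 23.240; total area S = 538.0 sq m.
ᾱ = 23.240/538.0 = 0.0432; R = Sᾱ/(1−ᾱ) = 23.240/(1−0.0432) = 24.289 sq m.
Lp = 85.5 + 10·log₁₀(4/24.289) = 85.5 + (-7.83) = 77.7 dB.

77.7 dB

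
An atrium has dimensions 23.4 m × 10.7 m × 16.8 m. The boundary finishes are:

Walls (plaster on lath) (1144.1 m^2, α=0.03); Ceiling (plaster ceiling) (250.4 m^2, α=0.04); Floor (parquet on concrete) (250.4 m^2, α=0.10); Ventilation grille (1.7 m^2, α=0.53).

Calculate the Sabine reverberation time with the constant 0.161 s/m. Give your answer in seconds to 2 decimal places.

9.64 s

Total absorption A = 1144.1×0.03 + 250.4×0.04 + 250.4×0.10 + 1.7×0.53
  = 34.323 + 10.016 + 25.040 + 0.901 = 70.280 m^2 sabins.
Volume V = 23.4 × 10.7 × 16.8 = 4206.384 m³.
T = 0.161 V/A = 0.161·4206.384/70.280 = 9.64 s.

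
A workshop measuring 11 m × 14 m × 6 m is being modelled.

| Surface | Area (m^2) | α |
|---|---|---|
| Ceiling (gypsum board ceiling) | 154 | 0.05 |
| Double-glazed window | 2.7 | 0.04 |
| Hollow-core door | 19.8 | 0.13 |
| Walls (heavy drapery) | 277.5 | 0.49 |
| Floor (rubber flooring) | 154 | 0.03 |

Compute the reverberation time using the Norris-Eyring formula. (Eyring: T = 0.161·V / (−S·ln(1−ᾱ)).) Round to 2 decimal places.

Total surface area S = 154 + 2.7 + 19.8 + 277.5 + 154 = 608.0 m^2.
Absorption A = 154·0.05 + 2.7·0.04 + 19.8·0.13 + 277.5·0.49 + 154·0.03 = 150.977 sabins.
ᾱ = 150.977 / 608.0 = 0.2483.
Eyring denominator: −S ln(1−ᾱ) = 173.534.
V = 11 × 14 × 6 = 924 m³.
RT60 = 0.161 × 924 / 173.534 = 0.86 s.

0.86 seconds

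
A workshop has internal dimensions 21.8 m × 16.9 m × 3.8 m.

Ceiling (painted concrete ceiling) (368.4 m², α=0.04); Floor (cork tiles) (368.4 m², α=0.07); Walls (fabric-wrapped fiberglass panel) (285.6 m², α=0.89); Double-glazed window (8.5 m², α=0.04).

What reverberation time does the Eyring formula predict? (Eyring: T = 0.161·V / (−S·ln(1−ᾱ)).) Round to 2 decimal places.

S = Σ Sᵢ = 1030.9 m².
Σ(Sᵢαᵢ) = 368.4·0.04 + 368.4·0.07 + 285.6·0.89 + 8.5·0.04 = 295.048.
ᾱ = 295.048 / 1030.9 = 0.2862.
−S·ln(1−ᾱ) = −1030.9 × ln(1 − 0.2862) = 347.570.
V = 21.8 × 16.9 × 3.8 = 1399.996 m³.
T = 0.161·V/[−S·ln(1−ᾱ)] = 0.161·1399.996/347.570 = 0.65 s.

0.65 s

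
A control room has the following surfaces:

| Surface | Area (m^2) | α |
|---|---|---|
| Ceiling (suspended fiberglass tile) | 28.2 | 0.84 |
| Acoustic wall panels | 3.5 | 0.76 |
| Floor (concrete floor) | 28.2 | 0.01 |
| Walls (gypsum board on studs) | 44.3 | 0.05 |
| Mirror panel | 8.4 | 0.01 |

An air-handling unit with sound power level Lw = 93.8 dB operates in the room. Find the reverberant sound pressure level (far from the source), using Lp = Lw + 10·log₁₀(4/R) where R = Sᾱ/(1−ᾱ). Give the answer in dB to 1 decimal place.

83.9 dB

Σ(Sᵢαᵢ) = 28.2·0.84 + 3.5·0.76 + 28.2·0.01 + 44.3·0.05 + 8.4·0.01 = 28.929; total area S = 112.6 m^2.
ᾱ = 28.929/112.6 = 0.2569; R = Sᾱ/(1−ᾱ) = 28.929/(1−0.2569) = 38.930 m^2.
Lp = Lw + 10 log₁₀(4/R) = 93.8 -9.88 = 83.9 dB.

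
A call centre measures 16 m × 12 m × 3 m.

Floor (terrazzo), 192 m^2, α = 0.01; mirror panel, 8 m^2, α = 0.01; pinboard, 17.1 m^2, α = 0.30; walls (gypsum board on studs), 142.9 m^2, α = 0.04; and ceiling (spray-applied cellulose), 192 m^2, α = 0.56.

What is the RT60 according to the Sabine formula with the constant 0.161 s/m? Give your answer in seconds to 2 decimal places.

A = Σ Sᵢαᵢ = 192*0.01 + 8*0.01 + 17.1*0.30 + 142.9*0.04 + 192*0.56 = 120.366 sabins.
Room volume: 576 m³.
Sabine: RT60 = 0.161 × 576 / 120.366 = 0.77 s.

0.77 seconds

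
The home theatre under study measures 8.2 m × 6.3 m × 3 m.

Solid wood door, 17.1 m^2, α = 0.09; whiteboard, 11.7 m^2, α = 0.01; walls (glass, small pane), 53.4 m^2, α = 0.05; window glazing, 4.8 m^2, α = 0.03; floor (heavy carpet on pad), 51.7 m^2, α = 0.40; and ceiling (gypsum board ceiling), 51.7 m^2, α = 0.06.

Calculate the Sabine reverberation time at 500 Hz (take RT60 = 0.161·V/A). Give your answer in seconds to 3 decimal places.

0.883 s

Total absorption A = 17.1×0.09 + 11.7×0.01 + 53.4×0.05 + 4.8×0.03 + 51.7×0.40 + 51.7×0.06
  = 1.539 + 0.117 + 2.670 + 0.144 + 20.680 + 3.102 = 28.252 m^2 sabins.
V = 8.2·6.3·3 = 154.98 m³.
RT60 = 0.161 · V / A = 0.161 × 154.98 / 28.252 = 0.883 s.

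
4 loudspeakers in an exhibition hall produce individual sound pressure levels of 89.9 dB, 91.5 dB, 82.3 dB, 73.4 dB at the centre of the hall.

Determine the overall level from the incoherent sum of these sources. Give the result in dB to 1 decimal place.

Sum in the linear (power) domain: Σ 10^(Lᵢ/10) = 10^(89.9/10) + 10^(91.5/10) + 10^(82.3/10) + 10^(73.4/10) = 2.581e+09.
Back to dB: 10·log₁₀ Σ = 94.1 dB.

94.1 dB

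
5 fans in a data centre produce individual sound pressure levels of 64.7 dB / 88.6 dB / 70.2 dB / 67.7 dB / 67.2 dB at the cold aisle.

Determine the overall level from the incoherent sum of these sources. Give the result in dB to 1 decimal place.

88.7 dB

Σ 10^(Lᵢ/10) = 7.49e+08.
Back to dB: 10·log₁₀ Σ = 88.7 dB.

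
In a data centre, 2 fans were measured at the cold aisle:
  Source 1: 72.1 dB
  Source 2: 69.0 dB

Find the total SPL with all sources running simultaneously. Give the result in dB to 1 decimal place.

Sum in the linear (power) domain: Σ 10^(Lᵢ/10) = 10^(72.1/10) + 10^(69.0/10) = 2.416e+07.
Combined level = 10 log₁₀(2.416e+07) = 73.8 dB.

73.8 dB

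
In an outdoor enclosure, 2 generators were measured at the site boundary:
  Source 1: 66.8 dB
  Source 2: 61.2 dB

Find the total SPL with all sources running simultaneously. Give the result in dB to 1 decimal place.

67.9 dB

Σ 10^(Lᵢ/10) = 6.105e+06.
Combined level = 10 log₁₀(6.105e+06) = 67.9 dB.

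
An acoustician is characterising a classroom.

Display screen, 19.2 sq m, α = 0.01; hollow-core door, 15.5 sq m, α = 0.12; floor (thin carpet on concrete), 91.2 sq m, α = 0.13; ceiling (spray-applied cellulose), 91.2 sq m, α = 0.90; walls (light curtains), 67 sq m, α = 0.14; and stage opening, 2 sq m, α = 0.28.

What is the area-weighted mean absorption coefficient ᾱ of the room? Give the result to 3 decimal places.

0.370

S = Σ Sᵢ = 19.2 + 15.5 + 91.2 + 91.2 + 67 + 2 = 286.1 sq m.
Weighted sum Σ Sα = 105.928.
ᾱ = 105.928 / 286.1 = 0.370.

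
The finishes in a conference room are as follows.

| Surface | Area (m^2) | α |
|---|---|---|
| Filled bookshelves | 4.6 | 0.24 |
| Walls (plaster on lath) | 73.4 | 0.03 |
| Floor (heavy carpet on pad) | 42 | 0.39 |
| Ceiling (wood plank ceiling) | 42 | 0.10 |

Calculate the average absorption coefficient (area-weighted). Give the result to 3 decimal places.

S = Σ Sᵢ = 4.6 + 73.4 + 42 + 42 = 162.0 m^2.
Σ(Sᵢαᵢ) = 4.6*0.24 + 73.4*0.03 + 42*0.39 + 42*0.10 = 23.886.
ᾱ = A/S = 0.147.

0.147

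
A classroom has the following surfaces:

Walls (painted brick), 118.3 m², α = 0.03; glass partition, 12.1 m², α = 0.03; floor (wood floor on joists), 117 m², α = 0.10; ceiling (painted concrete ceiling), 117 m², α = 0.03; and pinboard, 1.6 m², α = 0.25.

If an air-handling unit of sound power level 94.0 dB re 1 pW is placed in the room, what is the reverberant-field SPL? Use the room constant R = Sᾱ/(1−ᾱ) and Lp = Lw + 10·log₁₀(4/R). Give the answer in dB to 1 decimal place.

86.9 dB

Σ(Sᵢαᵢ) = 118.3·0.03 + 12.1·0.03 + 117·0.10 + 117·0.03 + 1.6·0.25 = 19.522; total area S = 366.0 m².
ᾱ = 0.0533, so room constant R = A/(1−ᾱ) = 20.621 m².
Lp = 94.0 + 10·log₁₀(4/20.621) = 94.0 + (-7.12) = 86.9 dB.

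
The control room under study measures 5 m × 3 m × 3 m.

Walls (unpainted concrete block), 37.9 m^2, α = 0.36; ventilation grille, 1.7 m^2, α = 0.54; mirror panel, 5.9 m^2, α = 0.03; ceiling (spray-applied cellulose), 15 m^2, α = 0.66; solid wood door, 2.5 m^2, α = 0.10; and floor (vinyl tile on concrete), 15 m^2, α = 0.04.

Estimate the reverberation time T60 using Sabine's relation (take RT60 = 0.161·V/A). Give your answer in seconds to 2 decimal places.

Equivalent absorption area: A = 37.9·0.36 + 1.7·0.54 + 5.9·0.03 + 15·0.66 + 2.5·0.10 + 15·0.04 = 25.489 m^2.
V = 5·3·3 = 45 m³.
T = 0.161 V/A = 0.161·45/25.489 = 0.28 s.

0.28 s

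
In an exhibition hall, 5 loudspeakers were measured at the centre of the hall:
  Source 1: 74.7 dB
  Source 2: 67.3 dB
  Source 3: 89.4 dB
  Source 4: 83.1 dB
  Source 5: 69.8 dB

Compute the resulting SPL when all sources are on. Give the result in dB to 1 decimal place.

90.5 dB

Σ 10^(Lᵢ/10) = 1.12e+09.
L_total = 10·log₁₀(1.12e+09) = 90.5 dB.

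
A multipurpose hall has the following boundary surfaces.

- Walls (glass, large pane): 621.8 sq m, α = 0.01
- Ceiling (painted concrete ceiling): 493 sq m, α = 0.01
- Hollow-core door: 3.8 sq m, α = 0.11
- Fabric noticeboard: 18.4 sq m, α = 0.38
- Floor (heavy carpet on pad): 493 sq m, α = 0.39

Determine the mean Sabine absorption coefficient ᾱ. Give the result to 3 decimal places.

Total surface area S = 1630.0 sq m.
Weighted sum Σ Sα = 210.828.
ᾱ = 210.828 / 1630.0 = 0.129.

0.129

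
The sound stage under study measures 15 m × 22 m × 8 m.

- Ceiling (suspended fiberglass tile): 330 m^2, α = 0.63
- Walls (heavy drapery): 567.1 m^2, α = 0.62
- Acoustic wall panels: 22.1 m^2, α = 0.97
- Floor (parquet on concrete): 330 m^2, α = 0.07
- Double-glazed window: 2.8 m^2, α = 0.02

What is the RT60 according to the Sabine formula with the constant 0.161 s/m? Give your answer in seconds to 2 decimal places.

Equivalent absorption area: A = 330×0.63 + 567.1×0.62 + 22.1×0.97 + 330×0.07 + 2.8×0.02 = 604.095 m^2.
Room volume: 2640 m³.
RT60 = 0.161 · V / A = 0.161 × 2640 / 604.095 = 0.70 s.

0.70 s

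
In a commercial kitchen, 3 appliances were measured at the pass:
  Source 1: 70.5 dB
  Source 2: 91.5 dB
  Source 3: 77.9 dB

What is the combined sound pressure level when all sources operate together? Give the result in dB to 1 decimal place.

Σ 10^(Lᵢ/10) = 1.485e+09.
Combined level = 10 log₁₀(1.485e+09) = 91.7 dB.

91.7 dB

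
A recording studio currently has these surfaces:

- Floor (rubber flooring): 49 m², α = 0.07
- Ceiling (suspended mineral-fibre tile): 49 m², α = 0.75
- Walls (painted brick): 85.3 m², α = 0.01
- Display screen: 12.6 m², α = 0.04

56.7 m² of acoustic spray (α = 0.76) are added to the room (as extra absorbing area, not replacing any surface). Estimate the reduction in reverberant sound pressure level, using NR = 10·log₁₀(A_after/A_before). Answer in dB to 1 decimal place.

3.1 dB

Total absorption A_before = 49×0.07 + 49×0.75 + 85.3×0.01 + 12.6×0.04
  = 3.430 + 36.750 + 0.853 + 0.504 = 41.537 m² sabins.
Added absorption = 56.7 × 0.76 = 43.092 sabins.
New total A_after = 84.629 sabins.
Reduction = 10 log₁₀(A_after/A_before) = 10 log₁₀(2.0374) = 3.1 dB.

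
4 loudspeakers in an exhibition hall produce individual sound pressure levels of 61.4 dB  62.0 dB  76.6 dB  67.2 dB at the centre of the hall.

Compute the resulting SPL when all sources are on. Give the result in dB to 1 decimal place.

77.3 dB

Converting to relative power and adding: 10^(61.4/10) + 10^(62.0/10) + 10^(76.6/10) + 10^(67.2/10) = 5.392e+07.
Combined level = 10 log₁₀(5.392e+07) = 77.3 dB.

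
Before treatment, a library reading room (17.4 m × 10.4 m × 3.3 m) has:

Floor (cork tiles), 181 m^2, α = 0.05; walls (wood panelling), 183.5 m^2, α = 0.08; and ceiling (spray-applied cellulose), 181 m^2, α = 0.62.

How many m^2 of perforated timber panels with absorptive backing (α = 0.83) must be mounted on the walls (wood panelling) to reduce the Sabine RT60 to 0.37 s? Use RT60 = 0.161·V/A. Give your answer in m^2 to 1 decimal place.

165.2

Equivalent absorption area: A₁ = 181×0.05 + 183.5×0.08 + 181×0.62 = 135.950 m^2.
Required A₂ = 0.161·597.168/0.37 = 259.849 sabins.
ΔA needed = 259.849 − 135.950 = 123.899 sabins.
Each m^2 of panel replacing the walls (wood panelling) adds (0.83 − 0.08) = 0.75 sabins.
Area = ΔA/Δα = 123.899/0.75 = 165.2 m^2.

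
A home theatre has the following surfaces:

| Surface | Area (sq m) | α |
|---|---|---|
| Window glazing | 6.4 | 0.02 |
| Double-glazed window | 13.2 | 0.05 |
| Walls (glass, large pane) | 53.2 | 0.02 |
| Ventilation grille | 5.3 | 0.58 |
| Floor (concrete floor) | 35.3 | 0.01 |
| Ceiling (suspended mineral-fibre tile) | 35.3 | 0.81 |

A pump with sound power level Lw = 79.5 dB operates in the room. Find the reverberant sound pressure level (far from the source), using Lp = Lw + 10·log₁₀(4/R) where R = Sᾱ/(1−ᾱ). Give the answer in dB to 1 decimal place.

69.1 dB

Σ(Sᵢαᵢ) = 6.4×0.02 + 13.2×0.05 + 53.2×0.02 + 5.3×0.58 + 35.3×0.01 + 35.3×0.81 = 33.872; total area S = 148.7 sq m.
ᾱ = 33.872/148.7 = 0.2278; R = Sᾱ/(1−ᾱ) = 33.872/(1−0.2278) = 43.864 sq m.
Lp = 79.5 + 10·log₁₀(4/43.864) = 79.5 + (-10.40) = 69.1 dB.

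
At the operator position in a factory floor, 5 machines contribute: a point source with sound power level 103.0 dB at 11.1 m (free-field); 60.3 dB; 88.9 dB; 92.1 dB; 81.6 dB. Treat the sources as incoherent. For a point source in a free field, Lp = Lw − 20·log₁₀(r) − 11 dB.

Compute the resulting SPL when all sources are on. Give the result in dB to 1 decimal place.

Source at 11.1 m: Lp = 103.0 − 20·log₁₀(11.1) − 11 = 71.1 dB.
Sum in the linear (power) domain: Σ 10^(Lᵢ/10) = 10^(71.1/10) + 10^(60.3/10) + 10^(88.9/10) + 10^(92.1/10) + 10^(81.6/10) = 2.557e+09.
Combined level = 10 log₁₀(2.557e+09) = 94.1 dB.

94.1 dB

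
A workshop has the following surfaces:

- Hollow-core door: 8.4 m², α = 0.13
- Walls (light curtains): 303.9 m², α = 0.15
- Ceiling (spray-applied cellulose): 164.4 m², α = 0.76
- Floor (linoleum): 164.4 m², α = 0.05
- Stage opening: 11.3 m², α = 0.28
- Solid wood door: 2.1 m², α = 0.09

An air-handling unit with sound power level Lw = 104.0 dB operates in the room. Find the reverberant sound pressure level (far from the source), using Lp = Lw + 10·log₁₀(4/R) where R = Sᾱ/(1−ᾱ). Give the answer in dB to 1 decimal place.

86.0 dB

Σ(Sᵢαᵢ) = 8.4×0.13 + 303.9×0.15 + 164.4×0.76 + 164.4×0.05 + 11.3×0.28 + 2.1×0.09 = 183.194; total area S = 654.5 m².
ᾱ = 0.2799, so room constant R = A/(1−ᾱ) = 254.401 m².
Lp = Lw + 10 log₁₀(4/R) = 104.0 -18.03 = 86.0 dB.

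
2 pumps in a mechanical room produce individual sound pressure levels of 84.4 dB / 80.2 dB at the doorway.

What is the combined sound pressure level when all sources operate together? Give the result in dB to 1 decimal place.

Σ 10^(Lᵢ/10) = 3.801e+08.
Combined level = 10 log₁₀(3.801e+08) = 85.8 dB.

85.8 dB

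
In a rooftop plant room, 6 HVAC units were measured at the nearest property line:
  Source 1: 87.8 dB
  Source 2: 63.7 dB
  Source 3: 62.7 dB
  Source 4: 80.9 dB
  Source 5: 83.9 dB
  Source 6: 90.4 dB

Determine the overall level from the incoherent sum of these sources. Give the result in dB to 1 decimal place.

Sum in the linear (power) domain: Σ 10^(Lᵢ/10) = 10^(87.8/10) + 10^(63.7/10) + 10^(62.7/10) + 10^(80.9/10) + 10^(83.9/10) + 10^(90.4/10) = 2.072e+09.
Back to dB: 10·log₁₀ Σ = 93.2 dB.

93.2 dB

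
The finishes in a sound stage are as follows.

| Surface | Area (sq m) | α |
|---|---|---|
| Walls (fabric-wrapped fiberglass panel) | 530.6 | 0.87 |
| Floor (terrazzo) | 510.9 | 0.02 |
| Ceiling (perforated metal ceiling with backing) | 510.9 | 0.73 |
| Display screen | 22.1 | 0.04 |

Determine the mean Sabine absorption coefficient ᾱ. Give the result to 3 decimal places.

Total surface area S = 1574.5 sq m.
Weighted sum Σ Sα = 845.681.
ᾱ = 845.681 / 1574.5 = 0.537.

0.537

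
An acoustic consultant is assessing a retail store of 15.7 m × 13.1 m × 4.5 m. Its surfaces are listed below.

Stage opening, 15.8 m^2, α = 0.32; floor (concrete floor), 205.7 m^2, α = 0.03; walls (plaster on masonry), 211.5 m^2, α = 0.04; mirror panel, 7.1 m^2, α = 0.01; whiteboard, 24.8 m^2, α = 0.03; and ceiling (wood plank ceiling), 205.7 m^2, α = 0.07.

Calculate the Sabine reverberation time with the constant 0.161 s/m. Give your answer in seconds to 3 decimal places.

Summing Sᵢαᵢ: 5.056 + 6.171 + 8.460 + 0.071 + 0.744 + 14.399 → A = 34.901 sabins.
Volume V = 15.7 × 13.1 × 4.5 = 925.515 m³.
Sabine: RT60 = 0.161 × 925.515 / 34.901 = 4.269 s.

4.269 s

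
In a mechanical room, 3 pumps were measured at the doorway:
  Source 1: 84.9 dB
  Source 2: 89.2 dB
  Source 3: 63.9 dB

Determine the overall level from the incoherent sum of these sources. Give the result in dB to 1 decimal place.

90.6 dB

Σ 10^(Lᵢ/10) = 1.143e+09.
Combined level = 10 log₁₀(1.143e+09) = 90.6 dB.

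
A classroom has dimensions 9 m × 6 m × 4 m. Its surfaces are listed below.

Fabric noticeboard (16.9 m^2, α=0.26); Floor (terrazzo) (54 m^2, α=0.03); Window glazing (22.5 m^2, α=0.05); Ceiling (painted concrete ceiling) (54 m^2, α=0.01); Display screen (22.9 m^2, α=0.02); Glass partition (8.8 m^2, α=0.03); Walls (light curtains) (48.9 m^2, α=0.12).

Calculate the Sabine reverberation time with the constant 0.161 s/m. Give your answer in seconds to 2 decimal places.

A = Σ Sᵢαᵢ = 16.9×0.26 + 54×0.03 + 22.5×0.05 + 54×0.01 + 22.9×0.02 + 8.8×0.03 + 48.9×0.12 = 14.269 sabins.
Room volume: 216 m³.
Sabine: RT60 = 0.161 × 216 / 14.269 = 2.44 s.

2.44 s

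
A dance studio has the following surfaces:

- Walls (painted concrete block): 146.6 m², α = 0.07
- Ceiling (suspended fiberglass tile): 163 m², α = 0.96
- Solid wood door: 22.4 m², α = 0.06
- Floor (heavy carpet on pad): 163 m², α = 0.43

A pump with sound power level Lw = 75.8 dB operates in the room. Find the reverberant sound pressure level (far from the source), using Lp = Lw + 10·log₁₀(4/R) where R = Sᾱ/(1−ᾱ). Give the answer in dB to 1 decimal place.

55.2 dB

Σ(Sᵢαᵢ) = 146.6×0.07 + 163×0.96 + 22.4×0.06 + 163×0.43 = 238.176; total area S = 495.0 m².
ᾱ = 0.4812, so room constant R = A/(1−ᾱ) = 459.090 m².
Lp = 75.8 + 10·log₁₀(4/459.090) = 75.8 + (-20.60) = 55.2 dB.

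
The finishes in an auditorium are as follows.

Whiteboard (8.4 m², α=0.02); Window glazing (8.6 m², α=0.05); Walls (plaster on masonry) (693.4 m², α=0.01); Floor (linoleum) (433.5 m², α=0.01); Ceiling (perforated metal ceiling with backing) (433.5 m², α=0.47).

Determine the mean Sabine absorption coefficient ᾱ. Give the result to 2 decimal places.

S = Σ Sᵢ = 8.4 + 8.6 + 693.4 + 433.5 + 433.5 = 1577.4 m².
A = 8.4·0.02 + 8.6·0.05 + 693.4·0.01 + 433.5·0.01 + 433.5·0.47 = 215.612 sabins.
ᾱ = A/S = 0.14.

0.14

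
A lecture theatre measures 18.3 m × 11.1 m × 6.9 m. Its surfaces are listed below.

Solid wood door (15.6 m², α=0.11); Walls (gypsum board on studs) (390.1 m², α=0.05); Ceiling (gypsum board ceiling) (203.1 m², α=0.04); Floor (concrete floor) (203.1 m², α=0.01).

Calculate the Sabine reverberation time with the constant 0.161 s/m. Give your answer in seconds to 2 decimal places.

7.19 s

Summing Sᵢαᵢ: 1.716 + 19.505 + 8.124 + 2.031 → A = 31.376 sabins.
V = 18.3·11.1·6.9 = 1401.597 m³.
T = 0.161 V/A = 0.161·1401.597/31.376 = 7.19 s.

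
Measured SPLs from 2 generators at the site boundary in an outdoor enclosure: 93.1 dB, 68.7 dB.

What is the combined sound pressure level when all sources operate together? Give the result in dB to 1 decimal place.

93.1 dB

Σ 10^(Lᵢ/10) = 2.049e+09.
L_total = 10·log₁₀(2.049e+09) = 93.1 dB.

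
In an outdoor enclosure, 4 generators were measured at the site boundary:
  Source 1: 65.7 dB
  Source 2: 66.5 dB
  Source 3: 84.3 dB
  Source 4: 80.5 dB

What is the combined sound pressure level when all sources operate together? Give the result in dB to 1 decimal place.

Σ 10^(Lᵢ/10) = 3.895e+08.
L_total = 10·log₁₀(3.895e+08) = 85.9 dB.

85.9 dB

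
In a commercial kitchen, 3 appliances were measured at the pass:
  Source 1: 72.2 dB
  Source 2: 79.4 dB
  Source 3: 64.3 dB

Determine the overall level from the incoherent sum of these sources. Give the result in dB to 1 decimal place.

80.3 dB

Converting to relative power and adding: 10^(72.2/10) + 10^(79.4/10) + 10^(64.3/10) = 1.064e+08.
Back to dB: 10·log₁₀ Σ = 80.3 dB.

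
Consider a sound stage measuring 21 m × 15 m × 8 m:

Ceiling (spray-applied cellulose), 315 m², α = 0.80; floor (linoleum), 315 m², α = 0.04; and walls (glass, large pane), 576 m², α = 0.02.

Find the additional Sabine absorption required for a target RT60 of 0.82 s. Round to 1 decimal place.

A₁ = Σ Sᵢαᵢ = 315*0.80 + 315*0.04 + 576*0.02 = 276.120 sabins.
Target A₂ = 0.161·2520/0.82 = 494.780 sabins (V = 2520 m³).
Shortfall: 494.780 − 276.120 = 218.7 sabins.

218.7 sabins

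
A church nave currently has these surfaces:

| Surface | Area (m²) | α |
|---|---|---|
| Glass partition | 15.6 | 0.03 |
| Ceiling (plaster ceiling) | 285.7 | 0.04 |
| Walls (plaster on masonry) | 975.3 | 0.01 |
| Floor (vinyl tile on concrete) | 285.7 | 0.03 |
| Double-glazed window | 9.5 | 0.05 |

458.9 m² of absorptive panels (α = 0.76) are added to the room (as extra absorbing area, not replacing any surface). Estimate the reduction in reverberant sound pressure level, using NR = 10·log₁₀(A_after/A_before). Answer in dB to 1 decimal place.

A_before = Σ Sᵢαᵢ = 15.6·0.03 + 285.7·0.04 + 975.3·0.01 + 285.7·0.03 + 9.5·0.05 = 30.695 sabins.
Added absorption = 458.9 × 0.76 = 348.764 sabins.
New total A_after = 379.459 sabins.
Reduction = 10 log₁₀(A_after/A_before) = 10 log₁₀(12.3622) = 10.9 dB.

10.9 dB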